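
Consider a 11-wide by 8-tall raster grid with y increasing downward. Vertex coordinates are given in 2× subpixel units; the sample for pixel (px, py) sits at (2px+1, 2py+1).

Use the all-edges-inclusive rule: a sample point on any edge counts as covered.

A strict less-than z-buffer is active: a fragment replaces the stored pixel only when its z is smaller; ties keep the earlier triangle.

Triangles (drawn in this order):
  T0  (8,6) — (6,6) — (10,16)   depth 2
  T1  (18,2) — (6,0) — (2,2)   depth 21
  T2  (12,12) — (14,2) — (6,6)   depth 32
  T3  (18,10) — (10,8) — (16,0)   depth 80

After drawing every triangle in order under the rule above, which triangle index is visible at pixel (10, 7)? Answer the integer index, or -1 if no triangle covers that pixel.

T0:
  2·area = 20  (B↔C swapped to make it positive)
  edge (8, 6)→(10, 16): d=(2,10) inclusive
  edge (10, 16)→(6, 6): d=(-4,-10) inclusive
  edge (6, 6)→(8, 6): d=(2,0) inclusive
    (3,0)@(7, 1): e=[0,30,-10] → ·  [on edge]
    (3,3)@(7, 7): e=[12,6,2] → █
    (4,3)@(9, 7): e=[-8,26,2] → ·
    (3,4)@(7, 9): e=[16,-2,6] → ·
    (4,5)@(9, 11): e=[0,10,10] → █  [on edge]
    (5,5)@(11, 11): e=[-20,30,10] → ·
    (4,6)@(9, 13): e=[4,2,14] → █
    (5,6)@(11, 13): e=[-16,22,14] → ·
    (4,7)@(9, 15): e=[8,-6,18] → ·
  covered (3 px):
    · · · · · · · · · · ·
    · · · · · · · · · · ·
    · · · · · · · · · · ·
    · · · █ · · · · · · ·
    · · · · · · · · · · ·
    · · · · █ · · · · · ·
    · · · · █ · · · · · ·
    · · · · · · · · · · ·
T1:
  2·area = 32  (B↔C swapped to make it positive)
  edge (18, 2)→(2, 2): d=(-16,0) inclusive
  edge (2, 2)→(6, 0): d=(4,-2) inclusive
  edge (6, 0)→(18, 2): d=(12,2) inclusive
    (2,0)@(5, 1): e=[16,2,14] → █
    (3,0)@(7, 1): e=[16,6,10] → █
    (4,0)@(9, 1): e=[16,10,6] → █
    (5,0)@(11, 1): e=[16,14,2] → █
    (6,0)@(13, 1): e=[16,18,-2] → ·
    (2,1)@(5, 3): e=[-16,10,38] → ·
    (3,1)@(7, 3): e=[-16,14,34] → ·
    (4,1)@(9, 3): e=[-16,18,30] → ·
    (5,1)@(11, 3): e=[-16,22,26] → ·
  covered (4 px):
    · · █ █ █ █ · · · · ·
    · · · · · · · · · · ·
    · · · · · · · · · · ·
    · · · · · · · · · · ·
    · · · · · · · · · · ·
    · · · · · · · · · · ·
    · · · · · · · · · · ·
    · · · · · · · · · · ·
T2:
  2·area = 72  (B↔C swapped to make it positive)
  edge (12, 12)→(6, 6): d=(-6,-6) inclusive
  edge (6, 6)→(14, 2): d=(8,-4) inclusive
  edge (14, 2)→(12, 12): d=(-2,10) inclusive
    (0,0)@(1, 1): e=[0,-60,132] → ·  [on edge]
    (1,1)@(3, 3): e=[0,-36,108] → ·  [on edge]
    (6,1)@(13, 3): e=[60,4,8] → █
    (7,1)@(15, 3): e=[72,12,-12] → ·
    (2,2)@(5, 5): e=[0,-12,84] → ·  [on edge]
    (4,2)@(9, 5): e=[24,4,44] → █
    (5,2)@(11, 5): e=[36,12,24] → █
    (7,2)@(15, 5): e=[60,28,-16] → ·
    (3,3)@(7, 7): e=[0,12,60] → █  [on edge]
    (6,3)@(13, 7): e=[36,36,0] → █  [on edge]
    (7,3)@(15, 7): e=[48,44,-20] → ·
    (3,4)@(7, 9): e=[-12,28,56] → ·
    (4,4)@(9, 9): e=[0,36,36] → █  [on edge]
    (5,5)@(11, 11): e=[0,60,12] → █  [on edge]
    (6,6)@(13, 13): e=[0,84,-12] → ·  [on edge]
    (7,7)@(15, 15): e=[0,108,-36] → ·  [on edge]
  covered (11 px):
    · · · · · · · · · · ·
    · · · · · · █ · · · ·
    · · · · █ █ █ · · · ·
    · · · █ █ █ █ · · · ·
    · · · · █ █ · · · · ·
    · · · · · █ · · · · ·
    · · · · · · · · · · ·
    · · · · · · · · · · ·
T3:
  2·area = 76
  edge (18, 10)→(10, 8): d=(-8,-2) inclusive
  edge (10, 8)→(16, 0): d=(6,-8) inclusive
  edge (16, 0)→(18, 10): d=(2,10) inclusive
    (7,1)@(15, 3): e=[50,10,16] → █
    (8,1)@(17, 3): e=[54,26,-4] → ·
    (6,2)@(13, 5): e=[30,6,40] → █
    (8,2)@(17, 5): e=[38,38,0] → █  [on edge]
    (9,2)@(19, 5): e=[42,54,-20] → ·
    (5,3)@(11, 7): e=[10,2,64] → █
    (9,3)@(19, 7): e=[26,66,-16] → ·
    (5,4)@(11, 9): e=[-6,14,68] → ·
    (6,4)@(13, 9): e=[-2,30,48] → ·
    (7,4)@(15, 9): e=[2,46,28] → █
    (9,4)@(19, 9): e=[10,78,-12] → ·
    (7,5)@(15, 11): e=[-14,58,32] → ·
    (9,7)@(19, 15): e=[-38,114,0] → ·  [on edge]
  covered (10 px):
    · · · · · · · · · · ·
    · · · · · · · █ · · ·
    · · · · · · █ █ █ · ·
    · · · · · █ █ █ █ · ·
    · · · · · · · █ █ · ·
    · · · · · · · · · · ·
    · · · · · · · · · · ·
    · · · · · · · · · · ·

Z-buffer (winner per pixel, '.' = empty):
  . . 1 1 1 1 . . . . .
  . . . . . . 2 3 . . .
  . . . . 2 2 2 3 3 . .
  . . . 0 2 2 2 3 3 . .
  . . . . 2 2 . 3 3 . .
  . . . . 0 2 . . . . .
  . . . . 0 . . . . . .
  . . . . . . . . . . .

Result: -1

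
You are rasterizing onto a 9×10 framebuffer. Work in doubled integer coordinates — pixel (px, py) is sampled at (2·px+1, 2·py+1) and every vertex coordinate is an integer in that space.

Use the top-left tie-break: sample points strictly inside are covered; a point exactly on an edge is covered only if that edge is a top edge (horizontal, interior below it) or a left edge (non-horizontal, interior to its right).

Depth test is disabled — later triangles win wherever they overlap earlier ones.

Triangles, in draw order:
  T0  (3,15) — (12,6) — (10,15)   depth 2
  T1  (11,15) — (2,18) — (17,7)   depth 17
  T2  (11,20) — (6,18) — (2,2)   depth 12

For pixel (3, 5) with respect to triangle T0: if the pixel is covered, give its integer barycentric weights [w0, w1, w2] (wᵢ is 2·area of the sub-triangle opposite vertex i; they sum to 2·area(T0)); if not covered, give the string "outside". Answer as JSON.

T0:
  2·area = 63
  edge (3, 15)→(12, 6): d=(9,-9) top-left  bias=+0
  edge (12, 6)→(10, 15): d=(-2,9) right/bottom  bias=-1
  edge (10, 15)→(3, 15): d=(-7,0) right/bottom  bias=-1
    (8,0)@(17, 1): e=[0,-35,98] → ·  [on edge]
    (7,1)@(15, 3): e=[0,-21,84] → ·  [on edge]
    (6,2)@(13, 5): e=[0,-7,70] → ·  [on edge]
    (5,3)@(11, 7): e=[0,7,56] → #  [on edge]
    (6,3)@(13, 7): e=[18,-11,56] → ·
    (4,4)@(9, 9): e=[0,21,42] → #  [on edge]
    (6,4)@(13, 9): e=[36,-15,42] → ·
    (3,5)@(7, 11): e=[0,35,28] → #  [on edge]
    (5,5)@(11, 11): e=[36,-1,28] → ·
    (2,6)@(5, 13): e=[0,49,14] → #  [on edge]
    (5,6)@(11, 13): e=[54,-5,14] → ·
    (0,7)@(1, 15): e=[-18,81,0] → ·  [on edge]
    (1,7)@(3, 15): e=[0,63,0] → ·  [on edge]
    (2,7)@(5, 15): e=[18,45,0] → ·  [on edge]
    (3,7)@(7, 15): e=[36,27,0] → ·  [on edge]
    (4,7)@(9, 15): e=[54,9,0] → ·  [on edge]
    (5,7)@(11, 15): e=[72,-9,0] → ·  [on edge]
    (6,7)@(13, 15): e=[90,-27,0] → ·  [on edge]
    (7,7)@(15, 15): e=[108,-45,0] → ·  [on edge]
    (8,7)@(17, 15): e=[126,-63,0] → ·  [on edge]
    (0,8)@(1, 17): e=[0,77,-14] → ·  [on edge]
  covered (8 px):
    · · · · · · · · ·
    · · · · · · · · ·
    · · · · · · · · ·
    · · · · · # · · ·
    · · · · # # · · ·
    · · · # # · · · ·
    · · # # # · · · ·
    · · · · · · · · ·
    · · · · · · · · ·
    · · · · · · · · ·
T1:
  2·area = 54
  edge (11, 15)→(2, 18): d=(-9,3) right/bottom  bias=-1
  edge (2, 18)→(17, 7): d=(15,-11) top-left  bias=+0
  edge (17, 7)→(11, 15): d=(-6,8) right/bottom  bias=-1
    (8,3)@(17, 7): e=[54,0,0] → ·  [on edge]
    (7,4)@(15, 9): e=[42,8,4] → #
    (8,4)@(17, 9): e=[36,30,-12] → ·
    (6,5)@(13, 11): e=[30,16,8] → #
    (7,5)@(15, 11): e=[24,38,-8] → ·
    (4,6)@(9, 13): e=[24,2,28] → #
    (5,6)@(11, 13): e=[18,24,12] → #
    (6,6)@(13, 13): e=[12,46,-4] → ·
    (8,6)@(17, 13): e=[0,90,-36] → ·  [on edge]
    (3,7)@(7, 15): e=[12,10,32] → #
    (5,7)@(11, 15): e=[0,54,0] → ·  [on edge]
    (2,8)@(5, 17): e=[0,18,36] → ·  [on edge]
  covered (6 px):
    · · · · · · · · ·
    · · · · · · · · ·
    · · · · · · · · ·
    · · · · · · · · ·
    · · · · · · · # ·
    · · · · · · # · ·
    · · · · # # · · ·
    · · · # # · · · ·
    · · · · · · · · ·
    · · · · · · · · ·
T2:
  2·area = 72
  edge (11, 20)→(6, 18): d=(-5,-2) top-left  bias=+0
  edge (6, 18)→(2, 2): d=(-4,-16) top-left  bias=+0
  edge (2, 2)→(11, 20): d=(9,18) right/bottom  bias=-1
    (1,2)@(3, 5): e=[59,4,9] → #
    (2,2)@(5, 5): e=[63,36,-27] → ·
    (1,3)@(3, 7): e=[49,-4,27] → ·
    (2,4)@(5, 9): e=[43,20,9] → #
    (3,4)@(7, 9): e=[47,52,-27] → ·
    (2,5)@(5, 11): e=[33,12,27] → #
    (3,5)@(7, 11): e=[37,44,-9] → ·
    (2,6)@(5, 13): e=[23,4,45] → #
    (3,6)@(7, 13): e=[27,36,9] → #
    (4,6)@(9, 13): e=[31,68,-27] → ·
    (2,7)@(5, 15): e=[13,-4,63] → ·
    (3,7)@(7, 15): e=[17,28,27] → #
  covered (9 px):
    · · · · · · · · ·
    · · · · · · · · ·
    · # · · · · · · ·
    · · · · · · · · ·
    · · # · · · · · ·
    · · # · · · · · ·
    · · # # · · · · ·
    · · · # · · · · ·
    · · · # # · · · ·
    · · · · # · · · ·

Result: [35,28,0]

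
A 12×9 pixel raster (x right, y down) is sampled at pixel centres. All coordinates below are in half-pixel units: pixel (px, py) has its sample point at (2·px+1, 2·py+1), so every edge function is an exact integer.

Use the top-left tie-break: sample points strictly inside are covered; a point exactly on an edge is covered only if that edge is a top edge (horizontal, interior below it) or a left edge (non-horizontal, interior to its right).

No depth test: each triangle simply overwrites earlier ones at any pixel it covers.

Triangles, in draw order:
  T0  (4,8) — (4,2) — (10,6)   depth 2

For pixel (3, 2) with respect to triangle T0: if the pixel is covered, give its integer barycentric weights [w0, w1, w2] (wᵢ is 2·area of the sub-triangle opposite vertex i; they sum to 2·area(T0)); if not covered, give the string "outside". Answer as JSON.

T0:
  2·area = 36
  edge (4, 8)→(4, 2): d=(0,-6) top-left  bias=+0
  edge (4, 2)→(10, 6): d=(6,4) right/bottom  bias=-1
  edge (10, 6)→(4, 8): d=(-6,2) right/bottom  bias=-1
    (2,1)@(5, 3): e=[6,2,28] → X
    (3,1)@(7, 3): e=[18,-6,24] → .
    (9,1)@(19, 3): e=[90,-54,0] → .  [on edge]
    (2,2)@(5, 5): e=[6,14,16] → X
    (3,2)@(7, 5): e=[18,6,12] → X
    (4,2)@(9, 5): e=[30,-2,8] → .
    (6,2)@(13, 5): e=[54,-18,0] → .  [on edge]
    (2,3)@(5, 7): e=[6,26,4] → X
    (3,3)@(7, 7): e=[18,18,0] → .  [on edge]
    (0,4)@(1, 9): e=[-18,54,0] → .  [on edge]
    (2,4)@(5, 9): e=[6,38,-8] → .
  covered (4 px):
    . . . . . . . . . . . .
    . . X . . . . . . . . .
    . . X X . . . . . . . .
    . . X . . . . . . . . .
    . . . . . . . . . . . .
    . . . . . . . . . . . .
    . . . . . . . . . . . .
    . . . . . . . . . . . .
    . . . . . . . . . . . .

Answer: [6,12,18]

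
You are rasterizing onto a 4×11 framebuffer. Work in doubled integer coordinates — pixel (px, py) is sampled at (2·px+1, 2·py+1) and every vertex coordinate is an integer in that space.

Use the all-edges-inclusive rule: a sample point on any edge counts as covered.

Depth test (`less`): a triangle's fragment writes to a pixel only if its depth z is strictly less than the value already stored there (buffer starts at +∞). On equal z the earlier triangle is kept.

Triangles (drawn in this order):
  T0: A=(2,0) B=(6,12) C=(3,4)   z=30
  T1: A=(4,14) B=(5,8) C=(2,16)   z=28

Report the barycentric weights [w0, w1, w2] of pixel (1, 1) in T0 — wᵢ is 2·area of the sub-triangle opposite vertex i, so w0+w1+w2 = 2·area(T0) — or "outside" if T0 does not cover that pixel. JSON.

T0:
  2·area = 4
  edge (2, 0)→(6, 12): d=(4,12) inclusive
  edge (6, 12)→(3, 4): d=(-3,-8) inclusive
  edge (3, 4)→(2, 0): d=(-1,-4) inclusive
    (1,1)@(3, 3): e=[0,3,1] → █  [on edge]
    (2,1)@(5, 3): e=[-24,19,9] → ·
    (1,2)@(3, 5): e=[8,-3,-1] → ·
    (2,4)@(5, 9): e=[0,1,3] → █  [on edge]
    (3,4)@(7, 9): e=[-24,17,11] → ·
    (2,5)@(5, 11): e=[8,-5,1] → ·
    (3,7)@(7, 15): e=[0,-1,5] → ·  [on edge]
  covered (2 px):
    · · · ·
    · █ · ·
    · · · ·
    · · · ·
    · · █ ·
    · · · ·
    · · · ·
    · · · ·
    · · · ·
    · · · ·
    · · · ·
T1:
  2·area = 10  (B↔C swapped to make it positive)
  edge (4, 14)→(2, 16): d=(-2,2) inclusive
  edge (2, 16)→(5, 8): d=(3,-8) inclusive
  edge (5, 8)→(4, 14): d=(-1,6) inclusive
    (3,5)@(7, 11): e=[0,25,-15] → ·  [on edge]
    (2,6)@(5, 13): e=[0,15,-5] → ·  [on edge]
    (1,7)@(3, 15): e=[0,5,5] → █  [on edge]
    (2,7)@(5, 15): e=[-4,21,-7] → ·
    (0,8)@(1, 17): e=[0,-5,15] → ·  [on edge]
    (1,8)@(3, 17): e=[-4,11,3] → ·
  covered (1 px):
    · · · ·
    · · · ·
    · · · ·
    · · · ·
    · · · ·
    · · · ·
    · · · ·
    · █ · ·
    · · · ·
    · · · ·
    · · · ·

Answer: [3,1,0]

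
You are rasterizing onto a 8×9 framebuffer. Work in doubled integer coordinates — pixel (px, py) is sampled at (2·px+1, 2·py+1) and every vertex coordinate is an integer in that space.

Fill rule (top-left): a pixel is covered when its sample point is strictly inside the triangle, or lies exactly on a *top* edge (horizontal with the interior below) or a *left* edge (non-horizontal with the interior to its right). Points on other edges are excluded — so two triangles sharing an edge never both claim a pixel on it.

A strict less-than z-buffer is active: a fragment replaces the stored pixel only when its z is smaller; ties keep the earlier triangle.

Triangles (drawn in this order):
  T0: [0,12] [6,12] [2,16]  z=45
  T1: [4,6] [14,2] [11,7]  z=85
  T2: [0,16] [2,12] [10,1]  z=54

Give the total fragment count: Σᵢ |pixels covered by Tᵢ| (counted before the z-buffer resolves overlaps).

T0:
  2·area = 24
  edge (0, 12)→(6, 12): d=(6,0) top-left  bias=+0
  edge (6, 12)→(2, 16): d=(-4,4) right/bottom  bias=-1
  edge (2, 16)→(0, 12): d=(-2,-4) top-left  bias=+0
    (7,1)@(15, 3): e=[-54,0,78] → ·  [on edge]
    (6,2)@(13, 5): e=[-42,0,66] → ·  [on edge]
    (5,3)@(11, 7): e=[-30,0,54] → ·  [on edge]
    (4,4)@(9, 9): e=[-18,0,42] → ·  [on edge]
    (3,5)@(7, 11): e=[-6,0,30] → ·  [on edge]
    (0,6)@(1, 13): e=[6,16,2] → #
    (1,6)@(3, 13): e=[6,8,10] → #
    (2,6)@(5, 13): e=[6,0,18] → ·  [on edge]
    (0,7)@(1, 15): e=[18,8,-2] → ·
    (1,7)@(3, 15): e=[18,0,6] → ·  [on edge]
    (0,8)@(1, 17): e=[30,0,-6] → ·  [on edge]
  covered (2 px):
    · · · · · · · ·
    · · · · · · · ·
    · · · · · · · ·
    · · · · · · · ·
    · · · · · · · ·
    · · · · · · · ·
    # # · · · · · ·
    · · · · · · · ·
    · · · · · · · ·
T1:
  2·area = 38
  edge (4, 6)→(14, 2): d=(10,-4) top-left  bias=+0
  edge (14, 2)→(11, 7): d=(-3,5) right/bottom  bias=-1
  edge (11, 7)→(4, 6): d=(-7,-1) top-left  bias=+0
    (6,1)@(13, 3): e=[6,2,30] → #
    (7,1)@(15, 3): e=[14,-8,32] → ·
    (3,2)@(7, 5): e=[2,26,10] → #
    (4,2)@(9, 5): e=[10,16,12] → #
    (5,2)@(11, 5): e=[18,6,14] → #
    (6,2)@(13, 5): e=[26,-4,16] → ·
    (3,3)@(7, 7): e=[22,20,-4] → ·
    (4,3)@(9, 7): e=[30,10,-2] → ·
    (5,3)@(11, 7): e=[38,0,0] → ·  [on edge]
    (2,8)@(5, 17): e=[114,0,-76] → ·  [on edge]
  covered (4 px):
    · · · · · · · ·
    · · · · · · # ·
    · · · # # # · ·
    · · · · · · · ·
    · · · · · · · ·
    · · · · · · · ·
    · · · · · · · ·
    · · · · · · · ·
    · · · · · · · ·
T2:
  2·area = 10
  edge (0, 16)→(2, 12): d=(2,-4) top-left  bias=+0
  edge (2, 12)→(10, 1): d=(8,-11) top-left  bias=+0
  edge (10, 1)→(0, 16): d=(-10,15) right/bottom  bias=-1
    (1,5)@(3, 11): e=[2,3,5] → #
    (2,5)@(5, 11): e=[10,25,-25] → ·
    (1,6)@(3, 13): e=[6,19,-15] → ·
  covered (1 px):
    · · · · · · · ·
    · · · · · · · ·
    · · · · · · · ·
    · · · · · · · ·
    · · · · · · · ·
    · # · · · · · ·
    · · · · · · · ·
    · · · · · · · ·
    · · · · · · · ·

Final: 7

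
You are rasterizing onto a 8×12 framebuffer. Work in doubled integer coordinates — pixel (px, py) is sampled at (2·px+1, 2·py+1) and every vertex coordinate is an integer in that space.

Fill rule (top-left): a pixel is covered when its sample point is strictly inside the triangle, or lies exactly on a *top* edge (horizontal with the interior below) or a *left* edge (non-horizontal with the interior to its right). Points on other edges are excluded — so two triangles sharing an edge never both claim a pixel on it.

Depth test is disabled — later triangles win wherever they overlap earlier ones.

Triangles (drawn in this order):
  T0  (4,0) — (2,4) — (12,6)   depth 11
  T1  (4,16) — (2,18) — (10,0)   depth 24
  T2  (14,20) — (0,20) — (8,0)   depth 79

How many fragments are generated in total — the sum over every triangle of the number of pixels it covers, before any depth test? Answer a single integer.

T0:
  2·area = 44  (B↔C swapped to make it positive)
  edge (4, 0)→(12, 6): d=(8,6) right/bottom  bias=-1
  edge (12, 6)→(2, 4): d=(-10,-2) top-left  bias=+0
  edge (2, 4)→(4, 0): d=(2,-4) top-left  bias=+0
    (2,0)@(5, 1): e=[2,36,6] → █
    (3,0)@(7, 1): e=[-10,40,14] → ·
    (1,1)@(3, 3): e=[30,12,2] → █
    (3,1)@(7, 3): e=[6,20,18] → █
    (4,1)@(9, 3): e=[-6,24,26] → ·
    (1,2)@(3, 5): e=[46,-8,6] → ·
    (2,2)@(5, 5): e=[34,-4,14] → ·
    (3,2)@(7, 5): e=[22,0,22] → █  [on edge]
    (4,2)@(9, 5): e=[10,4,30] → █
    (5,2)@(11, 5): e=[-2,8,38] → ·
    (3,3)@(7, 7): e=[38,-20,26] → ·
    (4,3)@(9, 7): e=[26,-16,34] → ·
  covered (6 px):
    · · █ · · · · ·
    · █ █ █ · · · ·
    · · · █ █ · · ·
    · · · · · · · ·
    · · · · · · · ·
    · · · · · · · ·
    · · · · · · · ·
    · · · · · · · ·
    · · · · · · · ·
    · · · · · · · ·
    · · · · · · · ·
    · · · · · · · ·
T1:
  2·area = 20
  edge (4, 16)→(2, 18): d=(-2,2) right/bottom  bias=-1
  edge (2, 18)→(10, 0): d=(8,-18) top-left  bias=+0
  edge (10, 0)→(4, 16): d=(-6,16) right/bottom  bias=-1
    (7,2)@(15, 5): e=[0,130,-110] → ·  [on edge]
    (3,3)@(7, 7): e=[12,2,6] → █
    (4,3)@(9, 7): e=[8,38,-26] → ·
    (6,3)@(13, 7): e=[0,110,-90] → ·  [on edge]
    (3,4)@(7, 9): e=[8,18,-6] → ·
    (5,4)@(11, 9): e=[0,90,-70] → ·  [on edge]
    (4,5)@(9, 11): e=[0,70,-50] → ·  [on edge]
    (2,6)@(5, 13): e=[4,14,2] → █
    (3,6)@(7, 13): e=[0,50,-30] → ·  [on edge]
    (2,7)@(5, 15): e=[0,30,-10] → ·  [on edge]
    (1,8)@(3, 17): e=[0,10,10] → ·  [on edge]
    (0,9)@(1, 19): e=[0,-10,30] → ·  [on edge]
  covered (2 px):
    · · · · · · · ·
    · · · · · · · ·
    · · · · · · · ·
    · · · █ · · · ·
    · · · · · · · ·
    · · · · · · · ·
    · · █ · · · · ·
    · · · · · · · ·
    · · · · · · · ·
    · · · · · · · ·
    · · · · · · · ·
    · · · · · · · ·
T2:
  2·area = 280
  edge (14, 20)→(0, 20): d=(-14,0) right/bottom  bias=-1
  edge (0, 20)→(8, 0): d=(8,-20) top-left  bias=+0
  edge (8, 0)→(14, 20): d=(6,20) right/bottom  bias=-1
    (3,1)@(7, 3): e=[238,4,38] → █
    (4,1)@(9, 3): e=[238,44,-2] → ·
    (3,2)@(7, 5): e=[210,20,50] → █
    (4,2)@(9, 5): e=[210,60,10] → █
    (5,2)@(11, 5): e=[210,100,-30] → ·
    (3,3)@(7, 7): e=[182,36,62] → █
    (5,3)@(11, 7): e=[182,116,-18] → ·
    (2,4)@(5, 9): e=[154,12,114] → █
    (5,4)@(11, 9): e=[154,132,-6] → ·
    (2,5)@(5, 11): e=[126,28,126] → █
    (5,5)@(11, 11): e=[126,148,6] → █
    (6,5)@(13, 11): e=[126,188,-34] → ·
  covered (35 px):
    · · · · · · · ·
    · · · █ · · · ·
    · · · █ █ · · ·
    · · · █ █ · · ·
    · · █ █ █ · · ·
    · · █ █ █ █ · ·
    · █ █ █ █ █ · ·
    · █ █ █ █ █ · ·
    · █ █ █ █ █ █ ·
    █ █ █ █ █ █ █ ·
    · · · · · · · ·
    · · · · · · · ·

Answer: 43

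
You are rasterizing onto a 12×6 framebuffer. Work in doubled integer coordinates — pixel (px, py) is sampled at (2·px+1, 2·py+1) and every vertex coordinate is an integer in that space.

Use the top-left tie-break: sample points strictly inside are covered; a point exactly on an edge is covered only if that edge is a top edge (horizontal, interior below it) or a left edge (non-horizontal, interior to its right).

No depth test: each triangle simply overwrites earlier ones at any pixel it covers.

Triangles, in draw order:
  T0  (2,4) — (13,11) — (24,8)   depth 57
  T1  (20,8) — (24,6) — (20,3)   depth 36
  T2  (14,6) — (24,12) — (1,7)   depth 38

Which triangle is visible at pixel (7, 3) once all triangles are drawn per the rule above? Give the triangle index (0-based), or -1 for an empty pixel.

T0:
  2·area = 110  (B↔C swapped to make it positive)
  edge (2, 4)→(24, 8): d=(22,4) right/bottom  bias=-1
  edge (24, 8)→(13, 11): d=(-11,3) right/bottom  bias=-1
  edge (13, 11)→(2, 4): d=(-11,-7) top-left  bias=+0
    (2,2)@(5, 5): e=[10,90,10] → █
    (3,2)@(7, 5): e=[2,84,24] → █
    (4,2)@(9, 5): e=[-6,78,38] → ·
    (2,3)@(5, 7): e=[54,68,-12] → ·
    (3,3)@(7, 7): e=[46,62,2] → █
    (4,3)@(9, 7): e=[38,56,16] → █
    (5,3)@(11, 7): e=[30,50,30] → █
    (6,3)@(13, 7): e=[22,44,44] → █
    (7,3)@(15, 7): e=[14,38,58] → █
    (8,3)@(17, 7): e=[6,32,72] → █
    (9,3)@(19, 7): e=[-2,26,86] → ·
    (3,4)@(7, 9): e=[90,40,-20] → ·
    (6,5)@(13, 11): e=[110,0,0] → ·  [on edge]
  covered (13 px):
    · · · · · · · · · · · ·
    · · · · · · · · · · · ·
    · · █ █ · · · · · · · ·
    · · · █ █ █ █ █ █ · · ·
    · · · · · █ █ █ █ █ · ·
    · · · · · · · · · · · ·
T1:
  2·area = 20  (B↔C swapped to make it positive)
  edge (20, 8)→(20, 3): d=(0,-5) top-left  bias=+0
  edge (20, 3)→(24, 6): d=(4,3) right/bottom  bias=-1
  edge (24, 6)→(20, 8): d=(-4,2) right/bottom  bias=-1
    (10,2)@(21, 5): e=[5,5,10] → █
    (11,2)@(23, 5): e=[15,-1,6] → ·
    (10,3)@(21, 7): e=[5,13,2] → █
    (11,3)@(23, 7): e=[15,7,-2] → ·
    (10,4)@(21, 9): e=[5,21,-6] → ·
  covered (2 px):
    · · · · · · · · · · · ·
    · · · · · · · · · · · ·
    · · · · · · · · · · █ ·
    · · · · · · · · · · █ ·
    · · · · · · · · · · · ·
    · · · · · · · · · · · ·
T2:
  2·area = 88
  edge (14, 6)→(24, 12): d=(10,6) right/bottom  bias=-1
  edge (24, 12)→(1, 7): d=(-23,-5) top-left  bias=+0
  edge (1, 7)→(14, 6): d=(13,-1) top-left  bias=+0
    (4,1)@(9, 3): e=[0,132,-44] → ·  [on edge]
    (0,3)@(1, 7): e=[88,0,0] → █  [on edge]
    (1,3)@(3, 7): e=[76,10,2] → █
    (2,3)@(5, 7): e=[64,20,4] → █
    (3,3)@(7, 7): e=[52,30,6] → █
    (4,3)@(9, 7): e=[40,40,8] → █
    (5,3)@(11, 7): e=[28,50,10] → █
    (6,3)@(13, 7): e=[16,60,12] → █
    (7,3)@(15, 7): e=[4,70,14] → █
    (8,3)@(17, 7): e=[-8,80,16] → ·
    (0,4)@(1, 9): e=[108,-46,26] → ·
    (1,4)@(3, 9): e=[96,-36,28] → ·
    (9,4)@(19, 9): e=[0,44,44] → ·  [on edge]
  covered (13 px):
    · · · · · · · · · · · ·
    · · · · · · · · · · · ·
    · · · · · · · · · · · ·
    █ █ █ █ █ █ █ █ · · · ·
    · · · · · █ █ █ █ · · ·
    · · · · · · · · · · █ ·

Z-buffer (winner per pixel, '.' = empty):
  . . . . . . . . . . . .
  . . . . . . . . . . . .
  . . 0 0 . . . . . . 1 .
  2 2 2 2 2 2 2 2 0 . 1 .
  . . . . . 2 2 2 2 0 . .
  . . . . . . . . . . 2 .

Answer: 2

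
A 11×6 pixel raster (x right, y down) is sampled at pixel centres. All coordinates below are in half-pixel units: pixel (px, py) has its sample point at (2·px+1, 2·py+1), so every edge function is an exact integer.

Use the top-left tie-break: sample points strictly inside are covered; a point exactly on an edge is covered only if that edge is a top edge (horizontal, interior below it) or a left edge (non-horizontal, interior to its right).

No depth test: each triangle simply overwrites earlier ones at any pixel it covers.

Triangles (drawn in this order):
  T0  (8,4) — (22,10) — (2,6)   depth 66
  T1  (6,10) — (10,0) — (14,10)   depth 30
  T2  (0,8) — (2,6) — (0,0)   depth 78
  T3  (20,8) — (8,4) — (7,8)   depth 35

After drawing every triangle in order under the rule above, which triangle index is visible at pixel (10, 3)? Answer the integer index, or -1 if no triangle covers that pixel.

T0:
  2·area = 64
  edge (8, 4)→(22, 10): d=(14,6) right/bottom  bias=-1
  edge (22, 10)→(2, 6): d=(-20,-4) top-left  bias=+0
  edge (2, 6)→(8, 4): d=(6,-2) top-left  bias=+0
    (0,0)@(1, 1): e=[0,96,-32] → ·  [on edge]
    (8,0)@(17, 1): e=[-96,160,0] → ·  [on edge]
    (5,1)@(11, 3): e=[-32,96,0] → ·  [on edge]
    (2,2)@(5, 5): e=[32,32,0] → █  [on edge]
    (3,2)@(7, 5): e=[20,40,4] → █
    (4,2)@(9, 5): e=[8,48,8] → █
    (5,2)@(11, 5): e=[-4,56,12] → ·
    (2,3)@(5, 7): e=[60,-8,12] → ·
    (3,3)@(7, 7): e=[48,0,16] → █  [on edge]
    (5,3)@(11, 7): e=[24,16,24] → █
    (6,3)@(13, 7): e=[12,24,28] → █
    (7,3)@(15, 7): e=[0,32,32] → ·  [on edge]
    (8,4)@(17, 9): e=[16,0,48] → █  [on edge]
  covered (9 px):
    · · · · · · · · · · ·
    · · · · · · · · · · ·
    · · █ █ █ · · · · · ·
    · · · █ █ █ █ · · · ·
    · · · · · · · · █ █ ·
    · · · · · · · · · · ·
T1:
  2·area = 80
  edge (6, 10)→(10, 0): d=(4,-10) top-left  bias=+0
  edge (10, 0)→(14, 10): d=(4,10) right/bottom  bias=-1
  edge (14, 10)→(6, 10): d=(-8,0) right/bottom  bias=-1
    (4,1)@(9, 3): e=[2,22,56] → █
    (5,1)@(11, 3): e=[22,2,56] → █
    (6,1)@(13, 3): e=[42,-18,56] → ·
    (4,2)@(9, 5): e=[10,30,40] → █
    (6,2)@(13, 5): e=[50,-10,40] → ·
    (4,3)@(9, 7): e=[18,38,24] → █
    (6,3)@(13, 7): e=[58,-2,24] → ·
    (3,4)@(7, 9): e=[6,66,8] → █
    (6,4)@(13, 9): e=[66,6,8] → █
    (7,4)@(15, 9): e=[86,-14,8] → ·
    (3,5)@(7, 11): e=[14,74,-8] → ·
    (4,5)@(9, 11): e=[34,54,-8] → ·
  covered (10 px):
    · · · · · · · · · · ·
    · · · · █ █ · · · · ·
    · · · · █ █ · · · · ·
    · · · · █ █ · · · · ·
    · · · █ █ █ █ · · · ·
    · · · · · · · · · · ·
T2:
  2·area = 16  (B↔C swapped to make it positive)
  edge (0, 8)→(0, 0): d=(0,-8) top-left  bias=+0
  edge (0, 0)→(2, 6): d=(2,6) right/bottom  bias=-1
  edge (2, 6)→(0, 8): d=(-2,2) right/bottom  bias=-1
    (3,0)@(7, 1): e=[56,-40,0] → ·  [on edge]
    (0,1)@(1, 3): e=[8,0,8] → ·  [on edge]
    (2,1)@(5, 3): e=[40,-24,0] → ·  [on edge]
    (0,2)@(1, 5): e=[8,4,4] → █
    (1,2)@(3, 5): e=[24,-8,0] → ·  [on edge]
    (0,3)@(1, 7): e=[8,8,0] → ·  [on edge]
    (1,4)@(3, 9): e=[24,0,-8] → ·  [on edge]
  covered (1 px):
    · · · · · · · · · · ·
    · · · · · · · · · · ·
    █ · · · · · · · · · ·
    · · · · · · · · · · ·
    · · · · · · · · · · ·
    · · · · · · · · · · ·
T3:
  2·area = 52  (B↔C swapped to make it positive)
  edge (20, 8)→(7, 8): d=(-13,0) right/bottom  bias=-1
  edge (7, 8)→(8, 4): d=(1,-4) top-left  bias=+0
  edge (8, 4)→(20, 8): d=(12,4) right/bottom  bias=-1
    (2,1)@(5, 3): e=[65,-13,0] → ·  [on edge]
    (4,2)@(9, 5): e=[39,5,8] → █
    (5,2)@(11, 5): e=[39,13,0] → ·  [on edge]
    (4,3)@(9, 7): e=[13,7,32] → █
    (5,3)@(11, 7): e=[13,15,24] → █
    (6,3)@(13, 7): e=[13,23,16] → █
    (7,3)@(15, 7): e=[13,31,8] → █
    (8,3)@(17, 7): e=[13,39,0] → ·  [on edge]
    (4,4)@(9, 9): e=[-13,9,56] → ·
    (5,4)@(11, 9): e=[-13,17,48] → ·
    (6,4)@(13, 9): e=[-13,25,40] → ·
    (7,4)@(15, 9): e=[-13,33,32] → ·
  covered (5 px):
    · · · · · · · · · · ·
    · · · · · · · · · · ·
    · · · · █ · · · · · ·
    · · · · █ █ █ █ · · ·
    · · · · · · · · · · ·
    · · · · · · · · · · ·

Z-buffer (winner per pixel, '.' = empty):
  . . . . . . . . . . .
  . . . . 1 1 . . . . .
  2 . 0 0 3 1 . . . . .
  . . . 0 3 3 3 3 . . .
  . . . 1 1 1 1 . 0 0 .
  . . . . . . . . . . .

Answer: -1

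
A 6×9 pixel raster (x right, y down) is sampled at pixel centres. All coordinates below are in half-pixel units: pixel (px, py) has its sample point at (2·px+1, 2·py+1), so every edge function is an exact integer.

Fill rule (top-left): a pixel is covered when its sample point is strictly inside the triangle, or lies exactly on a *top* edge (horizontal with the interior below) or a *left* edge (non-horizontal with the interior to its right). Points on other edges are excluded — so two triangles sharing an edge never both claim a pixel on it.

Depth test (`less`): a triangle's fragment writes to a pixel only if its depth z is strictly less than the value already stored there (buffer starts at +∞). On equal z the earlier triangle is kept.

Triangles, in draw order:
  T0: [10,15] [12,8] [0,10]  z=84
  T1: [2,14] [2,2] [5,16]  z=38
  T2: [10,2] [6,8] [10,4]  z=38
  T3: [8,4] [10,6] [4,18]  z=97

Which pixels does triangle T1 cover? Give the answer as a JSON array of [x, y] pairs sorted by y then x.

T0:
  2·area = 80  (B↔C swapped to make it positive)
  edge (10, 15)→(0, 10): d=(-10,-5) top-left  bias=+0
  edge (0, 10)→(12, 8): d=(12,-2) top-left  bias=+0
  edge (12, 8)→(10, 15): d=(-2,7) right/bottom  bias=-1
    (3,4)@(7, 9): e=[45,2,33] → X
    (4,4)@(9, 9): e=[55,6,19] → X
    (5,4)@(11, 9): e=[65,10,5] → X
    (1,5)@(3, 11): e=[5,18,57] → X
    (2,5)@(5, 11): e=[15,22,43] → X
    (1,6)@(3, 13): e=[-15,42,53] → .
    (2,6)@(5, 13): e=[-5,46,39] → .
    (3,6)@(7, 13): e=[5,50,25] → X
    (5,6)@(11, 13): e=[25,58,-3] → .
    (3,7)@(7, 15): e=[-15,74,21] → .
    (4,7)@(9, 15): e=[-5,78,7] → .
  covered (10 px):
    . . . . . .
    . . . . . .
    . . . . . .
    . . . . . .
    . . . X X X
    . X X X X X
    . . . X X .
    . . . . . .
    . . . . . .
T1:
  2·area = 36
  edge (2, 14)→(2, 2): d=(0,-12) top-left  bias=+0
  edge (2, 2)→(5, 16): d=(3,14) right/bottom  bias=-1
  edge (5, 16)→(2, 14): d=(-3,-2) top-left  bias=+0
    (1,3)@(3, 7): e=[12,1,23] → X
    (2,3)@(5, 7): e=[36,-27,27] → .
    (1,4)@(3, 9): e=[12,7,17] → X
    (2,4)@(5, 9): e=[36,-21,21] → .
    (1,5)@(3, 11): e=[12,13,11] → X
    (2,5)@(5, 11): e=[36,-15,15] → .
    (1,6)@(3, 13): e=[12,19,5] → X
    (2,6)@(5, 13): e=[36,-9,9] → .
    (1,7)@(3, 15): e=[12,25,-1] → .
  covered (4 px):
    . . . . . .
    . . . . . .
    . . . . . .
    . X . . . .
    . X . . . .
    . X . . . .
    . X . . . .
    . . . . . .
    . . . . . .
T2:
  2·area = 8  (B↔C swapped to make it positive)
  edge (10, 2)→(10, 4): d=(0,2) right/bottom  bias=-1
  edge (10, 4)→(6, 8): d=(-4,4) right/bottom  bias=-1
  edge (6, 8)→(10, 2): d=(4,-6) top-left  bias=+0
    (5,1)@(11, 3): e=[-2,0,10] → .  [on edge]
    (4,2)@(9, 5): e=[2,0,6] → .  [on edge]
    (3,3)@(7, 7): e=[6,0,2] → .  [on edge]
    (2,4)@(5, 9): e=[10,0,-2] → .  [on edge]
    (1,5)@(3, 11): e=[14,0,-6] → .  [on edge]
    (0,6)@(1, 13): e=[18,0,-10] → .  [on edge]
  covered (0 px):
    . . . . . .
    . . . . . .
    . . . . . .
    . . . . . .
    . . . . . .
    . . . . . .
    . . . . . .
    . . . . . .
    . . . . . .
T3:
  2·area = 36
  edge (8, 4)→(10, 6): d=(2,2) right/bottom  bias=-1
  edge (10, 6)→(4, 18): d=(-6,12) right/bottom  bias=-1
  edge (4, 18)→(8, 4): d=(4,-14) top-left  bias=+0
    (2,0)@(5, 1): e=[0,90,-54] → .  [on edge]
    (3,1)@(7, 3): e=[0,54,-18] → .  [on edge]
    (4,2)@(9, 5): e=[0,18,18] → .  [on edge]
    (4,3)@(9, 7): e=[4,6,26] → X
    (5,3)@(11, 7): e=[0,-18,54] → .  [on edge]
    (3,4)@(7, 9): e=[12,18,6] → X
    (4,4)@(9, 9): e=[8,-6,34] → .
    (3,5)@(7, 11): e=[16,6,14] → X
    (4,5)@(9, 11): e=[12,-18,42] → .
    (3,6)@(7, 13): e=[20,-6,22] → .
    (2,7)@(5, 15): e=[28,6,2] → X
    (3,7)@(7, 15): e=[24,-18,30] → .
  covered (4 px):
    . . . . . .
    . . . . . .
    . . . . . .
    . . . . X .
    . . . X . .
    . . . X . .
    . . . . . .
    . . X . . .
    . . . . . .

Final: [[1,3],[1,4],[1,5],[1,6]]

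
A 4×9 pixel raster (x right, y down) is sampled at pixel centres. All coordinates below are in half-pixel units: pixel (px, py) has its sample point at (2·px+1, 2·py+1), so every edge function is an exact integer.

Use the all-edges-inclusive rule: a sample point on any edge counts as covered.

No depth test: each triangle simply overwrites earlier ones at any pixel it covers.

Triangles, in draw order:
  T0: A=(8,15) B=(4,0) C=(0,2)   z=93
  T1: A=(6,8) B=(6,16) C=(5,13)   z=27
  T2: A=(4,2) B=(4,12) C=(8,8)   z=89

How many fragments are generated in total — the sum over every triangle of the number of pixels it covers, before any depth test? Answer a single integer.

T0:
  2·area = 68  (B↔C swapped to make it positive)
  edge (8, 15)→(0, 2): d=(-8,-13) inclusive
  edge (0, 2)→(4, 0): d=(4,-2) inclusive
  edge (4, 0)→(8, 15): d=(4,15) inclusive
    (1,0)@(3, 1): e=[47,2,19] → X
    (2,0)@(5, 1): e=[73,6,-11] → .
    (0,1)@(1, 3): e=[5,6,57] → X
    (2,1)@(5, 3): e=[57,14,-3] → .
    (0,2)@(1, 5): e=[-11,14,65] → .
    (1,2)@(3, 5): e=[15,18,35] → X
    (2,2)@(5, 5): e=[41,22,5] → X
    (3,2)@(7, 5): e=[67,26,-25] → .
    (1,3)@(3, 7): e=[-1,26,43] → .
    (2,3)@(5, 7): e=[25,30,13] → X
    (3,3)@(7, 7): e=[51,34,-17] → .
    (2,4)@(5, 9): e=[9,38,21] → X
  covered (8 px):
    . X . .
    X X . .
    . X X .
    . . X .
    . . X .
    . . . .
    . . . X
    . . . .
    . . . .
T1:
  2·area = 8
  edge (6, 8)→(6, 16): d=(0,8) inclusive
  edge (6, 16)→(5, 13): d=(-1,-3) inclusive
  edge (5, 13)→(6, 8): d=(1,-5) inclusive
    (0,0)@(1, 1): e=[40,0,-32] → .  [on edge]
    (3,1)@(7, 3): e=[-8,16,0] → .  [on edge]
    (1,3)@(3, 7): e=[24,0,-16] → .  [on edge]
    (2,6)@(5, 13): e=[8,0,0] → X  [on edge]
    (3,6)@(7, 13): e=[-8,6,10] → .
    (2,7)@(5, 15): e=[8,-2,2] → .
  covered (1 px):
    . . . .
    . . . .
    . . . .
    . . . .
    . . . .
    . . . .
    . . X .
    . . . .
    . . . .
T2:
  2·area = 40  (B↔C swapped to make it positive)
  edge (4, 2)→(8, 8): d=(4,6) inclusive
  edge (8, 8)→(4, 12): d=(-4,4) inclusive
  edge (4, 12)→(4, 2): d=(0,-10) inclusive
    (2,2)@(5, 5): e=[6,24,10] → X
    (3,2)@(7, 5): e=[-6,16,30] → .
    (2,3)@(5, 7): e=[14,16,10] → X
    (3,3)@(7, 7): e=[2,8,30] → X
    (2,4)@(5, 9): e=[22,8,10] → X
    (3,4)@(7, 9): e=[10,0,30] → X  [on edge]
    (2,5)@(5, 11): e=[30,0,10] → X  [on edge]
    (3,5)@(7, 11): e=[18,-8,30] → .
    (1,6)@(3, 13): e=[50,0,-10] → .  [on edge]
    (2,6)@(5, 13): e=[38,-8,10] → .
    (0,7)@(1, 15): e=[70,0,-30] → .  [on edge]
  covered (6 px):
    . . . .
    . . . .
    . . X .
    . . X X
    . . X X
    . . X .
    . . . .
    . . . .
    . . . .

Result: 15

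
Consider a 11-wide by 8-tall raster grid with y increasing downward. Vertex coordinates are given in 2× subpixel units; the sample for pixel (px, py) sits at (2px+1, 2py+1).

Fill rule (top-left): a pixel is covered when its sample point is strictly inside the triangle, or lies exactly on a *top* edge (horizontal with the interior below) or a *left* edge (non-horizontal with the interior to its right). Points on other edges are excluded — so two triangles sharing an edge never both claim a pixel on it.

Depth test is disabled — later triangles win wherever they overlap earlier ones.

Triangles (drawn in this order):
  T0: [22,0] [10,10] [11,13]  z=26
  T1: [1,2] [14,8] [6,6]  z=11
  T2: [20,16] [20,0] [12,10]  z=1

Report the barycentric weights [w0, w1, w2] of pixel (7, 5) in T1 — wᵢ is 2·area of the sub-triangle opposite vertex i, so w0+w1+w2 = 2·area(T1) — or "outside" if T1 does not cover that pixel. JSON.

T0:
  2·area = 46  (B↔C swapped to make it positive)
  edge (22, 0)→(11, 13): d=(-11,13) right/bottom  bias=-1
  edge (11, 13)→(10, 10): d=(-1,-3) top-left  bias=+0
  edge (10, 10)→(22, 0): d=(12,-10) top-left  bias=+0
    (3,0)@(7, 1): e=[184,0,-138] → .  [on edge]
    (10,0)@(21, 1): e=[2,42,2] → X
    (9,1)@(19, 3): e=[6,34,6] → X
    (10,1)@(21, 3): e=[-20,40,26] → .
    (8,2)@(17, 5): e=[10,26,10] → X
    (9,2)@(19, 5): e=[-16,32,30] → .
    (4,3)@(9, 7): e=[92,0,-46] → .  [on edge]
    (7,3)@(15, 7): e=[14,18,14] → X
    (8,3)@(17, 7): e=[-12,24,34] → .
    (6,4)@(13, 9): e=[18,10,18] → X
    (7,4)@(15, 9): e=[-8,16,38] → .
    (5,5)@(11, 11): e=[22,2,22] → X
    (5,6)@(11, 13): e=[0,0,46] → .  [on edge]
  covered (6 px):
    . . . . . . . . . . X
    . . . . . . . . . X .
    . . . . . . . . X . .
    . . . . . . . X . . .
    . . . . . . X . . . .
    . . . . . X . . . . .
    . . . . . . . . . . .
    . . . . . . . . . . .
T1:
  2·area = 22
  edge (1, 2)→(14, 8): d=(13,6) right/bottom  bias=-1
  edge (14, 8)→(6, 6): d=(-8,-2) top-left  bias=+0
  edge (6, 6)→(1, 2): d=(-5,-4) top-left  bias=+0
    (1,1)@(3, 3): e=[1,18,3] → X
    (2,1)@(5, 3): e=[-11,22,11] → .
    (1,2)@(3, 5): e=[27,2,-7] → .
    (2,2)@(5, 5): e=[15,6,1] → X
    (3,2)@(7, 5): e=[3,10,9] → X
    (4,2)@(9, 5): e=[-9,14,17] → .
    (2,3)@(5, 7): e=[41,-10,-9] → .
    (3,3)@(7, 7): e=[29,-6,-1] → .
    (5,3)@(11, 7): e=[5,2,15] → X
    (6,3)@(13, 7): e=[-7,6,23] → .
    (5,4)@(11, 9): e=[31,-14,5] → .
  covered (4 px):
    . . . . . . . . . . .
    . X . . . . . . . . .
    . . X X . . . . . . .
    . . . . . X . . . . .
    . . . . . . . . . . .
    . . . . . . . . . . .
    . . . . . . . . . . .
    . . . . . . . . . . .
T2:
  2·area = 128  (B↔C swapped to make it positive)
  edge (20, 16)→(12, 10): d=(-8,-6) top-left  bias=+0
  edge (12, 10)→(20, 0): d=(8,-10) top-left  bias=+0
  edge (20, 0)→(20, 16): d=(0,16) right/bottom  bias=-1
    (9,1)@(19, 3): e=[98,14,16] → X
    (10,1)@(21, 3): e=[110,34,-16] → .
    (8,2)@(17, 5): e=[70,10,48] → X
    (10,2)@(21, 5): e=[94,50,-16] → .
    (7,3)@(15, 7): e=[42,6,80] → X
    (10,3)@(21, 7): e=[78,66,-16] → .
    (6,4)@(13, 9): e=[14,2,112] → X
    (10,4)@(21, 9): e=[62,82,-16] → .
    (6,5)@(13, 11): e=[-2,18,112] → .
    (7,5)@(15, 11): e=[10,38,80] → X
    (10,5)@(21, 11): e=[46,98,-16] → .
    (7,6)@(15, 13): e=[-6,54,80] → .
  covered (16 px):
    . . . . . . . . . . .
    . . . . . . . . . X .
    . . . . . . . . X X .
    . . . . . . . X X X .
    . . . . . . X X X X .
    . . . . . . . X X X .
    . . . . . . . . X X .
    . . . . . . . . . X .

Answer: "outside"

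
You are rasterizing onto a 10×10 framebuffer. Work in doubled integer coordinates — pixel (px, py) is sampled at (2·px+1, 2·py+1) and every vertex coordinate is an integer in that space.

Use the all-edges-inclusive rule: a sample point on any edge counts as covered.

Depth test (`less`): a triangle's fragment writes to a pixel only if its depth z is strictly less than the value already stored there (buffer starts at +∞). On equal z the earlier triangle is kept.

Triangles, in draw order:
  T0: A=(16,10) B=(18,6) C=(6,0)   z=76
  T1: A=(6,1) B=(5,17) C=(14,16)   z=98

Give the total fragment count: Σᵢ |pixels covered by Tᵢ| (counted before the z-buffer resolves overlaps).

T0:
  2·area = 60  (B↔C swapped to make it positive)
  edge (16, 10)→(6, 0): d=(-10,-10) inclusive
  edge (6, 0)→(18, 6): d=(12,6) inclusive
  edge (18, 6)→(16, 10): d=(-2,4) inclusive
    (3,0)@(7, 1): e=[0,6,54] → █  [on edge]
    (4,0)@(9, 1): e=[20,-6,46] → ·
    (3,1)@(7, 3): e=[-20,30,50] → ·
    (4,1)@(9, 3): e=[0,18,42] → █  [on edge]
    (5,1)@(11, 3): e=[20,6,34] → █
    (6,1)@(13, 3): e=[40,-6,26] → ·
    (4,2)@(9, 5): e=[-20,42,38] → ·
    (5,2)@(11, 5): e=[0,30,30] → █  [on edge]
    (6,2)@(13, 5): e=[20,18,22] → █
    (7,2)@(15, 5): e=[40,6,14] → █
    (8,2)@(17, 5): e=[60,-6,6] → ·
    (5,3)@(11, 7): e=[-20,54,26] → ·
    (6,3)@(13, 7): e=[0,42,18] → █  [on edge]
    (7,4)@(15, 9): e=[0,54,6] → █  [on edge]
    (8,5)@(17, 11): e=[0,66,-6] → ·  [on edge]
    (9,6)@(19, 13): e=[0,78,-18] → ·  [on edge]
  covered (10 px):
    · · · █ · · · · · ·
    · · · · █ █ · · · ·
    · · · · · █ █ █ · ·
    · · · · · · █ █ █ ·
    · · · · · · · █ · ·
    · · · · · · · · · ·
    · · · · · · · · · ·
    · · · · · · · · · ·
    · · · · · · · · · ·
    · · · · · · · · · ·
T1:
  2·area = 143  (B↔C swapped to make it positive)
  edge (6, 1)→(14, 16): d=(8,15) inclusive
  edge (14, 16)→(5, 17): d=(-9,1) inclusive
  edge (5, 17)→(6, 1): d=(1,-16) inclusive
    (3,1)@(7, 3): e=[1,124,18] → █
    (4,1)@(9, 3): e=[-29,122,50] → ·
    (3,2)@(7, 5): e=[17,106,20] → █
    (4,2)@(9, 5): e=[-13,104,52] → ·
    (3,3)@(7, 7): e=[33,88,22] → █
    (4,3)@(9, 7): e=[3,86,54] → █
    (5,3)@(11, 7): e=[-27,84,86] → ·
    (3,4)@(7, 9): e=[49,70,24] → █
    (5,4)@(11, 9): e=[-11,66,88] → ·
    (3,5)@(7, 11): e=[65,52,26] → █
    (5,5)@(11, 11): e=[5,48,90] → █
    (6,5)@(13, 11): e=[-25,46,122] → ·
    (2,8)@(5, 17): e=[143,0,0] → █  [on edge]
  covered (17 px):
    · · · · · · · · · ·
    · · · █ · · · · · ·
    · · · █ · · · · · ·
    · · · █ █ · · · · ·
    · · · █ █ · · · · ·
    · · · █ █ █ · · · ·
    · · · █ █ █ · · · ·
    · · · █ █ █ █ · · ·
    · · █ · · · · · · ·
    · · · · · · · · · ·

Final: 27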